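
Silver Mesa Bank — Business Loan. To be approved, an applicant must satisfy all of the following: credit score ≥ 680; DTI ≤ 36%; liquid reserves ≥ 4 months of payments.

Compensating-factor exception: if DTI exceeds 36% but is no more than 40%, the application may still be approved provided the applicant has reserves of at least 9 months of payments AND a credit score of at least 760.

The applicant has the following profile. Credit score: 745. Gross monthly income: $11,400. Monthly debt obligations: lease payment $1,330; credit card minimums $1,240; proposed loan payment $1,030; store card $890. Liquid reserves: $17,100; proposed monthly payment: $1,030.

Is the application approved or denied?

Denied

Credit score 745 ≥ 680 (meets base)
Total debts = (1,330 + 1,240 + 1,030 + 890) = 4,490. DTI: 4,490 ÷ 11,400 = 39.4%, over the 36% base limit.
Liquid reserves cover 17,100/1,030 = 16.6 months — ≥ 4 required
39.4% falls in the override range (36%–40%), so the compensating-factor test applies.
Override check — reserves: 16.6 mo (ok); score: 745 (below 760).
Override conditions not both satisfied; exception does not apply.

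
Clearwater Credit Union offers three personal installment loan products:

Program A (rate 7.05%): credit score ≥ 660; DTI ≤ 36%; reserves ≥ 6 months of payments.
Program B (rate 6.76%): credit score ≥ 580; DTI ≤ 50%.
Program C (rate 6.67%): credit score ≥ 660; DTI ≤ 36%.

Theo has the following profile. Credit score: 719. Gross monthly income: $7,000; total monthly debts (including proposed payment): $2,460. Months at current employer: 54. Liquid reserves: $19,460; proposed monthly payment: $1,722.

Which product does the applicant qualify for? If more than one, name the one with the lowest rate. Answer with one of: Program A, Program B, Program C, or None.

Program C

DTI = 2,460/7,000 = 35.1%.
Reserves = 19,460/1,722 = 11.3 months.
Program A: score 719 ≥ 660; DTI 35.1% ≤ 36%; reserves 11.3 ≥ 6 mo → qualifies.
Program B: score 719 ≥ 580; DTI 35.1% ≤ 50% → qualifies.
Program C: score 719 ≥ 660; DTI 35.1% ≤ 36% → qualifies.
Qualifying: Program A, Program B, Program C. Lowest rate is 6.67% → Program C.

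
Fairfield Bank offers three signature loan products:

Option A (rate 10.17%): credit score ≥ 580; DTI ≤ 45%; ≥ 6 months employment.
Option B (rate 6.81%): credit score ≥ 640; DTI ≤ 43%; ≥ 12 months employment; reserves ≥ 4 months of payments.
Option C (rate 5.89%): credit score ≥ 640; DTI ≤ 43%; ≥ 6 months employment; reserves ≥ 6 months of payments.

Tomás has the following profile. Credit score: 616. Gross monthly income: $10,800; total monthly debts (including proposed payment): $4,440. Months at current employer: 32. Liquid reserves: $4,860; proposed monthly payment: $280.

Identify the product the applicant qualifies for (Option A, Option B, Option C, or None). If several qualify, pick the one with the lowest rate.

DTI = 4,440/10,800 = 41.1%.
Reserves = 4,860/280 = 17.4 months.
Option A: score 616 ≥ 580; DTI 41.1% ≤ 45%; employment 32 ≥ 6 mo → qualifies.
Option B: score 616 < 640; DTI 41.1% ≤ 43%; employment 32 ≥ 12 mo; reserves 17.4 ≥ 4 mo → does not qualify.
Option C: score 616 < 640; DTI 41.1% ≤ 43%; employment 32 ≥ 6 mo; reserves 17.4 ≥ 6 mo → does not qualify.

Option A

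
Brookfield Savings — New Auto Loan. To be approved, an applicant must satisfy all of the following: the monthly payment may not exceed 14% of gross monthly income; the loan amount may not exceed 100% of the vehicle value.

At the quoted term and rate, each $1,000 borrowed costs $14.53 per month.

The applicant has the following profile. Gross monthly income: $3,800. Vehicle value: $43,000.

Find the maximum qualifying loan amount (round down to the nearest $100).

Payment cap: 14% × $3,800 = $532/month.
At $14.53 per $1,000, that supports 532/14.53 × 1,000 ≈ $36,613 → $36,600.
LTV cap: 100% × $43,000 = $43,000 → $43,000.
Binding constraint: payment-to-income.

$36,600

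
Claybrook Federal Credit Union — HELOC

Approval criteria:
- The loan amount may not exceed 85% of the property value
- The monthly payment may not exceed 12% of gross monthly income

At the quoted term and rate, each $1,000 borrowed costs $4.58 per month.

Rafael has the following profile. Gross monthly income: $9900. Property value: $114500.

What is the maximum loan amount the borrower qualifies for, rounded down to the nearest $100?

$97,300

Payment cap: 12% × $9,900 = $1,188/month.
At $4.58 per $1,000, that supports 1,188/4.58 × 1,000 ≈ $259,388 → $259,300.
LTV cap: 85% × $114,500 = $97,325 → $97,300.
Binding constraint: loan-to-value.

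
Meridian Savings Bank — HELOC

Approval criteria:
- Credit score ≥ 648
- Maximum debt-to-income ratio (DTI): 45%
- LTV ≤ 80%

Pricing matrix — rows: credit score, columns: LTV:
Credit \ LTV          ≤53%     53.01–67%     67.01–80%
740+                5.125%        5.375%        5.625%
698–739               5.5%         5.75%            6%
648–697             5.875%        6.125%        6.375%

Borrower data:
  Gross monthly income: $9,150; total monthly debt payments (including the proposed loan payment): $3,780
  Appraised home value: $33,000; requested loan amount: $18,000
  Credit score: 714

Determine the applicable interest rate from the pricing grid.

5.75%

Credit score 714 ≥ 648; DTI = 3,780/9,150 = 41.3% ≤ 45%
LTV: 18,000 ÷ 33,000 = 54.5%, within 80% cap
Row: 714 falls in 698–739. Column: 54.5% falls in 53.01–67%. Rate = 5.75%.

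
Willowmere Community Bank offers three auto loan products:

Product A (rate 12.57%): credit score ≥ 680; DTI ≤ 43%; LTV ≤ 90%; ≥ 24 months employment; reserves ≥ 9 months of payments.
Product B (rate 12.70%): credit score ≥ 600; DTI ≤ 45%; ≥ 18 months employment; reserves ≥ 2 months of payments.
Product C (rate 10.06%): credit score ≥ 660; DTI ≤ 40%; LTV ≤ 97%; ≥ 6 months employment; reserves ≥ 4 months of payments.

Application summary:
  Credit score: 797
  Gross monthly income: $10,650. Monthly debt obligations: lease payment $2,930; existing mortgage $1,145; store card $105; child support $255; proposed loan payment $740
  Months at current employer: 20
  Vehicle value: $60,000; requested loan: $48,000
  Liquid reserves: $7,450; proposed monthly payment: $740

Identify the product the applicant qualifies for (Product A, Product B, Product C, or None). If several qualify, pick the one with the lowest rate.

Total debts = (2,930 + 1,145 + 105 + 255 + 740) = 5,175; DTI = 5,175/10,650 = 48.6%.
LTV = 48,000/60,000 = 80%.
Reserves = 7,450/740 = 10.1 months.
Product A: score 797 ≥ 680; DTI 48.6% > 43%; LTV 80% ≤ 90%; employment 20 < 24 mo; reserves 10.1 ≥ 9 mo → does not qualify.
Product B: score 797 ≥ 600; DTI 48.6% > 45%; employment 20 ≥ 18 mo; reserves 10.1 ≥ 2 mo → does not qualify.
Product C: score 797 ≥ 660; DTI 48.6% > 40%; LTV 80% ≤ 97%; employment 20 ≥ 6 mo; reserves 10.1 ≥ 4 mo → does not qualify.

None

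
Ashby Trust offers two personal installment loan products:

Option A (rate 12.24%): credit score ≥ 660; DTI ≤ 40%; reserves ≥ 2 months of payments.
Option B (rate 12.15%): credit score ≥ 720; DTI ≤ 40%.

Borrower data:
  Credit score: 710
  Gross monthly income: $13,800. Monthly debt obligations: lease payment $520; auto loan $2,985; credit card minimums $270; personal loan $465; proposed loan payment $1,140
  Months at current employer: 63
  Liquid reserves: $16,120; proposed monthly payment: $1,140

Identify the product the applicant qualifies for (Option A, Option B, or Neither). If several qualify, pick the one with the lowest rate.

Total debts = (520 + 2,985 + 270 + 465 + 1,140) = 5,380; DTI = 5,380/13,800 = 39%.
Reserves = 16,120/1,140 = 14.1 months.
Option A: score 710 ≥ 660; DTI 39% ≤ 40%; reserves 14.1 ≥ 2 mo → qualifies.
Option B: score 710 < 720; DTI 39% ≤ 40% → does not qualify.

Option A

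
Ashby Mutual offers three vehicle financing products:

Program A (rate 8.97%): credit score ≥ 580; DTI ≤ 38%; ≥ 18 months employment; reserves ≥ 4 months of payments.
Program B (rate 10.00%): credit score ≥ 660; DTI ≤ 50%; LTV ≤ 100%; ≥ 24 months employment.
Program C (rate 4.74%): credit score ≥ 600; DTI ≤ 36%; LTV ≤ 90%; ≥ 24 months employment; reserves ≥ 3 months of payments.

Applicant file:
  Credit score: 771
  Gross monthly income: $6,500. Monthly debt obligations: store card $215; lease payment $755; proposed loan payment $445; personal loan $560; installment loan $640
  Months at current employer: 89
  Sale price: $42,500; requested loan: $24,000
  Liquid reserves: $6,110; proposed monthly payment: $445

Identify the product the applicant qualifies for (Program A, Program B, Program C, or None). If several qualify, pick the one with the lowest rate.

Program B

Total debts = (215 + 755 + 445 + 560 + 640) = 2,615; DTI = 2,615/6,500 = 40.2%.
LTV = 24,000/42,500 = 56.5%.
Reserves = 6,110/445 = 13.7 months.
Program A: score 771 ≥ 580; DTI 40.2% > 38%; employment 89 ≥ 18 mo; reserves 13.7 ≥ 4 mo → does not qualify.
Program B: score 771 ≥ 660; DTI 40.2% ≤ 50%; LTV 56.5% ≤ 100%; employment 89 ≥ 24 mo → qualifies.
Program C: score 771 ≥ 600; DTI 40.2% > 36%; LTV 56.5% ≤ 90%; employment 89 ≥ 24 mo; reserves 13.7 ≥ 3 mo → does not qualify.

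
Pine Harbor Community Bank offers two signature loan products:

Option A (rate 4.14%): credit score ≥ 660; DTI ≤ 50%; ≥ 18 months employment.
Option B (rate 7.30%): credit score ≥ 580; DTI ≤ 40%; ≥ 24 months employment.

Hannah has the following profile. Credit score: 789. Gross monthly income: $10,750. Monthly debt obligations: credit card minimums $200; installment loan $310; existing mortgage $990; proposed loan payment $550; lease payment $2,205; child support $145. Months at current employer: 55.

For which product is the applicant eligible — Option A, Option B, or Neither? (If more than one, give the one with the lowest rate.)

Total debts = (200 + 310 + 990 + 550 + 2,205 + 145) = 4,400; DTI = 4,400/10,750 = 40.9%.
Option A: score 789 ≥ 660; DTI 40.9% ≤ 50%; employment 55 ≥ 18 mo → qualifies.
Option B: score 789 ≥ 580; DTI 40.9% > 40%; employment 55 ≥ 24 mo → does not qualify.

Option A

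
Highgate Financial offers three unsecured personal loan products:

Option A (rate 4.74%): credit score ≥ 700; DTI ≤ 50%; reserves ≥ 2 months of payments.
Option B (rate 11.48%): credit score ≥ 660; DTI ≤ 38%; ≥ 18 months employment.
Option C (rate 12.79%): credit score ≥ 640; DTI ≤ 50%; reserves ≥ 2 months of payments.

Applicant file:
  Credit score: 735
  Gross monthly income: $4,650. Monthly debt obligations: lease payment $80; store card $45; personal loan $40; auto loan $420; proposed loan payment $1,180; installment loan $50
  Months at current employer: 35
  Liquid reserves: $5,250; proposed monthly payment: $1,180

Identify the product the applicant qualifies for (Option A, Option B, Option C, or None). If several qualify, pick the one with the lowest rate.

Option A

Total debts = (80 + 45 + 40 + 420 + 1,180 + 50) = 1,815; DTI = 1,815/4,650 = 39%.
Reserves = 5,250/1,180 = 4.4 months.
Option A: score 735 ≥ 700; DTI 39% ≤ 50%; reserves 4.4 ≥ 2 mo → qualifies.
Option B: score 735 ≥ 660; DTI 39% > 38%; employment 35 ≥ 18 mo → does not qualify.
Option C: score 735 ≥ 640; DTI 39% ≤ 50%; reserves 4.4 ≥ 2 mo → qualifies.
Qualifying: Option A, Option C. Lowest rate is 4.74% → Option A.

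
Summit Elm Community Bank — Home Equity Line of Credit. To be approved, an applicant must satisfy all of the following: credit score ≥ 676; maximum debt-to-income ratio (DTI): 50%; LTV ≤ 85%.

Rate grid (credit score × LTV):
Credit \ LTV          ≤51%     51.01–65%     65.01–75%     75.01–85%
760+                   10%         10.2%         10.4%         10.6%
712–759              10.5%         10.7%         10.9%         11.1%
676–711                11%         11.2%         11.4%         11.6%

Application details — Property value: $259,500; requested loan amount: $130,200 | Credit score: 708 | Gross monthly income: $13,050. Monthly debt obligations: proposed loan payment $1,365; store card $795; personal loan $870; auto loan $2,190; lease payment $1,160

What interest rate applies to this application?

11%

Credit score 708 ≥ 676; Total monthly debts = (1,365 + 795 + 870 + 2,190 + 1,160) = 6,380. DTI: 6,380 ÷ 13,050 = 48.9%, within the 50% cap
Loan-to-value = 130,200/259,500 = 50.2% — pass (85% max)
Row: 708 falls in 676–711. Column: 50.2% falls in ≤51%. Rate = 11%.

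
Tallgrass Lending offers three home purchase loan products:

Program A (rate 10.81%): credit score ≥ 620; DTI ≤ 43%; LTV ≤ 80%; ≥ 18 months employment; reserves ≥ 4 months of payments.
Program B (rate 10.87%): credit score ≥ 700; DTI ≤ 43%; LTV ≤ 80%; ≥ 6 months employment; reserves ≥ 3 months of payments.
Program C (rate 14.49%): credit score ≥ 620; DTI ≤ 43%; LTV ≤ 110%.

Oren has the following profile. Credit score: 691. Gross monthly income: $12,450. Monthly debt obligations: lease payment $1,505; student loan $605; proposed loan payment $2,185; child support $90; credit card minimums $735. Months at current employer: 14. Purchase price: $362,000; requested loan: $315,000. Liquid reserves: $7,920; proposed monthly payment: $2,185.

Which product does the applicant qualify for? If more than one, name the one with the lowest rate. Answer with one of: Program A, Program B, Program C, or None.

Total debts = (1,505 + 605 + 2,185 + 90 + 735) = 5,120; DTI = 5,120/12,450 = 41.1%.
LTV = 315,000/362,000 = 87%.
Reserves = 7,920/2,185 = 3.6 months.
Program A: score 691 ≥ 620; DTI 41.1% ≤ 43%; LTV 87% > 80%; employment 14 < 18 mo; reserves 3.6 < 4 mo → does not qualify.
Program B: score 691 < 700; DTI 41.1% ≤ 43%; LTV 87% > 80%; employment 14 ≥ 6 mo; reserves 3.6 ≥ 3 mo → does not qualify.
Program C: score 691 ≥ 620; DTI 41.1% ≤ 43%; LTV 87% ≤ 110% → qualifies.

Program C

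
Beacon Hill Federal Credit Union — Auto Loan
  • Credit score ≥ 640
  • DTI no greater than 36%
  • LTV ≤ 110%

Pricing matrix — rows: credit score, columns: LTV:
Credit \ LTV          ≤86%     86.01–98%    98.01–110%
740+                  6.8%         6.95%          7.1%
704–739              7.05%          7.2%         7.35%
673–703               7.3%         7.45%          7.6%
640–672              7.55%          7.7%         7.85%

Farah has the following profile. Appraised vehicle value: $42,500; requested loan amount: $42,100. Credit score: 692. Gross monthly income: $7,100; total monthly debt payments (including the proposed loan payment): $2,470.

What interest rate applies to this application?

7.6%

Credit score 692 ≥ 640; DTI: 2,470 ÷ 7,100 = 34.8%, within the 36% cap
LTV: 42,100 ÷ 42,500 = 99.1%, within 110% cap
Credit 692 → row 673–703; LTV 99.1% → column 98.01–110%. Grid cell → 7.6%.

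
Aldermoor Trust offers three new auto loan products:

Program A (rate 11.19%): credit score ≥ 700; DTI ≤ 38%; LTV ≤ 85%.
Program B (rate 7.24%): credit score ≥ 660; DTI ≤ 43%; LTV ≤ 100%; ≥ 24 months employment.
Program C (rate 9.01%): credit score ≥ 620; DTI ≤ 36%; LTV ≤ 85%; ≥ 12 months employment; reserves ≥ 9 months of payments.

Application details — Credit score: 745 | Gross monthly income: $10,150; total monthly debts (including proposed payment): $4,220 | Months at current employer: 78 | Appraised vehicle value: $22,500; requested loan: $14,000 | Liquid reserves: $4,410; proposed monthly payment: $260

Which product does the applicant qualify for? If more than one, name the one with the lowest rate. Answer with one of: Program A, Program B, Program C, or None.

DTI = 4,220/10,150 = 41.6%.
LTV = 14,000/22,500 = 62.2%.
Reserves = 4,410/260 = 17.0 months.
Program A: score 745 ≥ 700; DTI 41.6% > 38%; LTV 62.2% ≤ 85% → does not qualify.
Program B: score 745 ≥ 660; DTI 41.6% ≤ 43%; LTV 62.2% ≤ 100%; employment 78 ≥ 24 mo → qualifies.
Program C: score 745 ≥ 620; DTI 41.6% > 36%; LTV 62.2% ≤ 85%; employment 78 ≥ 12 mo; reserves 17.0 ≥ 9 mo → does not qualify.

Program B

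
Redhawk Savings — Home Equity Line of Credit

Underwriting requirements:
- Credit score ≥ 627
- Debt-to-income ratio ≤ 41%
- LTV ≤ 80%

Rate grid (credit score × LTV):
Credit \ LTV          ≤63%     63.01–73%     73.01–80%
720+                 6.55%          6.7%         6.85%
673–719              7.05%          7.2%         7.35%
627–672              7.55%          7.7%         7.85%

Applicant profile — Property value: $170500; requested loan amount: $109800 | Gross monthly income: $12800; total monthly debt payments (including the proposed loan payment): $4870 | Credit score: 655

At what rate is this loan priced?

Credit score 655 ≥ 627; DTI: 4,870 ÷ 12,800 = 38%, within the 41% cap
Loan-to-value = 109,800/170,500 = 64.4% — pass (80% max)
Credit 655 → row 627–672; LTV 64.4% → column 63.01–73%. Grid cell → 7.7%.

7.7%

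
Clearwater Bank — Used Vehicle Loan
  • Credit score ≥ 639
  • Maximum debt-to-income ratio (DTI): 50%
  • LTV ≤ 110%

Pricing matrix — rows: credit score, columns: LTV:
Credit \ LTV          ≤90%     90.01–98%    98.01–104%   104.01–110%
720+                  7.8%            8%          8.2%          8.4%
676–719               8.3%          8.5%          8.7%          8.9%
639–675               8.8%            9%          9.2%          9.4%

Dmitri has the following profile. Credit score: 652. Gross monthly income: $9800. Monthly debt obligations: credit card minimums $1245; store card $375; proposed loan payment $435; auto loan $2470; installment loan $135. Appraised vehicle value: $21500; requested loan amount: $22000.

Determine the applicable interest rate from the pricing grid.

Credit score 652 ≥ 639; Total monthly debts = (1,245 + 375 + 435 + 2,470 + 135) = 4,660. Debt-to-income = 4,660/9,800 = 47.6% — meets 50% limit
Loan-to-value = 22,000/21,500 = 102.3% — pass (110% max)
Credit 652 → row 639–675; LTV 102.3% → column 98.01–104%. Grid cell → 9.2%.

9.2%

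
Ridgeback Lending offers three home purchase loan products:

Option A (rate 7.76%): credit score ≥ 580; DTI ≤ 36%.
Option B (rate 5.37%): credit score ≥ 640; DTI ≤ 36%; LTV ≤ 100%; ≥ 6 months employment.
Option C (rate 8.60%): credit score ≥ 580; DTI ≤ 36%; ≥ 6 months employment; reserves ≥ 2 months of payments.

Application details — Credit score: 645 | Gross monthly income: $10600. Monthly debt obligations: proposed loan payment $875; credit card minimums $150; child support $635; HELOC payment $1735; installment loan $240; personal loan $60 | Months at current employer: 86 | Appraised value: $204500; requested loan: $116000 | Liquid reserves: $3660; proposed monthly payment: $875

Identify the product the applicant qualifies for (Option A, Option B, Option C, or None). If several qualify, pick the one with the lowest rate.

Option B

Total debts = (875 + 150 + 635 + 1,735 + 240 + 60) = 3,695; DTI = 3,695/10,600 = 34.9%.
LTV = 116,000/204,500 = 56.7%.
Reserves = 3,660/875 = 4.2 months.
Option A: score 645 ≥ 580; DTI 34.9% ≤ 36% → qualifies.
Option B: score 645 ≥ 640; DTI 34.9% ≤ 36%; LTV 56.7% ≤ 100%; employment 86 ≥ 6 mo → qualifies.
Option C: score 645 ≥ 580; DTI 34.9% ≤ 36%; employment 86 ≥ 6 mo; reserves 4.2 ≥ 2 mo → qualifies.
Qualifying: Option A, Option B, Option C. Lowest rate is 5.37% → Option B.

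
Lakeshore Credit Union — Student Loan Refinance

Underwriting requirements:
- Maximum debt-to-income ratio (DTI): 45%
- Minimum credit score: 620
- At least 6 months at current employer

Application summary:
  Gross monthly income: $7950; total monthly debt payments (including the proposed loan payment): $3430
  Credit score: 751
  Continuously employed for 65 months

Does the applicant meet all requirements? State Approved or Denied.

Debt-to-income = 3,430/7,950 = 43.1% — meets 45% limit
Credit score 751 ≥ 620 (meets)
Employment 65 ≥ 6 months
All criteria satisfied.

Approved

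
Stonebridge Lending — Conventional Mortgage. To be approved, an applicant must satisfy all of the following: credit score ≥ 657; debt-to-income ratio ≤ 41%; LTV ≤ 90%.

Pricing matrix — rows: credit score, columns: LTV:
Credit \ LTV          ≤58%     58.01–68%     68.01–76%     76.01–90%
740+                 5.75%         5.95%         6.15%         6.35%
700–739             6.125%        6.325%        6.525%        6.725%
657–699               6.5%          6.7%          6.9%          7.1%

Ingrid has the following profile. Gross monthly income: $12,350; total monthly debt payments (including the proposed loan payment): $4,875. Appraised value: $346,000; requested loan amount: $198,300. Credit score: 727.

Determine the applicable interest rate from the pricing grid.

6.125%

Credit score 727 ≥ 657; Debt-to-income = 4,875/12,350 = 39.5% — meets 41% limit
LTV = 198,300/346,000 = 57.3% ≤ 90%
Row: 727 falls in 700–739. Column: 57.3% falls in ≤58%. Rate = 6.125%.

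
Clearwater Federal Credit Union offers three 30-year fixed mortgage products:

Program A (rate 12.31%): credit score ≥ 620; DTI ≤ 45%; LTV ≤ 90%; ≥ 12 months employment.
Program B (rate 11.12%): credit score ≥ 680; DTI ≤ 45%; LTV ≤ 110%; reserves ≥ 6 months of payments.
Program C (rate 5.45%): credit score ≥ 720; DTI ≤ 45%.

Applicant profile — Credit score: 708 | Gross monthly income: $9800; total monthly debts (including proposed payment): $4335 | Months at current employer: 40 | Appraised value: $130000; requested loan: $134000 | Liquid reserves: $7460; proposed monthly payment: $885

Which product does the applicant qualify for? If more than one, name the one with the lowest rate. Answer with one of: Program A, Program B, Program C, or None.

Program B

DTI = 4,335/9,800 = 44.2%.
LTV = 134,000/130,000 = 103.1%.
Reserves = 7,460/885 = 8.4 months.
Program A: score 708 ≥ 620; DTI 44.2% ≤ 45%; LTV 103.1% > 90%; employment 40 ≥ 12 mo → does not qualify.
Program B: score 708 ≥ 680; DTI 44.2% ≤ 45%; LTV 103.1% ≤ 110%; reserves 8.4 ≥ 6 mo → qualifies.
Program C: score 708 < 720; DTI 44.2% ≤ 45% → does not qualify.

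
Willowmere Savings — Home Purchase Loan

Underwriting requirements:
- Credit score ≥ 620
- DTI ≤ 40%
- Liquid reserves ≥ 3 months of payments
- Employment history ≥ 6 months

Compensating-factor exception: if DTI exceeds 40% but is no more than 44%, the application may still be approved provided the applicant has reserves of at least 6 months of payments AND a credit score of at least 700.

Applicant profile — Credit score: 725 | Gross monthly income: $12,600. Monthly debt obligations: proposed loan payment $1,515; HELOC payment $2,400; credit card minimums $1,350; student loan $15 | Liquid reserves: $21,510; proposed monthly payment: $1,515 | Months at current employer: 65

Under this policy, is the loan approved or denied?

Credit score 725 ≥ 620 (meets base)
Total debts = (1,515 + 2,400 + 1,350 + 15) = 5,280. DTI: 5,280 ÷ 12,600 = 41.9%, over the 40% base limit.
Reserves = 21,510/1,515 = 14.2 months ≥ 3
Employment 65 ≥ 6 months
41.9% falls in the override range (40%–44%), so the compensating-factor test applies.
Reserves 14.2 ≥ 6 months; credit score 725 ≥ 700.
Both compensating conditions met → exception applies.

Approved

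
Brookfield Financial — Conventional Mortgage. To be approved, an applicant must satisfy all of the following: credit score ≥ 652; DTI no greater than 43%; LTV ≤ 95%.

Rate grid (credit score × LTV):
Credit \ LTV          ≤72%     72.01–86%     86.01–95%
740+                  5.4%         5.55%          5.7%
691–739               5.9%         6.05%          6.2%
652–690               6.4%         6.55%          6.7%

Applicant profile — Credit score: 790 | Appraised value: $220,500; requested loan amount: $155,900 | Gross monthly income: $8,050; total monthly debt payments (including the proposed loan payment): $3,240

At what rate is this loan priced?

5.4%

Credit score 790 ≥ 652; DTI: 3,240 ÷ 8,050 = 40.2%, within the 43% cap
LTV = 155,900/220,500 = 70.7% ≤ 95%
Score 790 is in the 740+ band; LTV 70.7% is in the ≤72% band → 5.4%.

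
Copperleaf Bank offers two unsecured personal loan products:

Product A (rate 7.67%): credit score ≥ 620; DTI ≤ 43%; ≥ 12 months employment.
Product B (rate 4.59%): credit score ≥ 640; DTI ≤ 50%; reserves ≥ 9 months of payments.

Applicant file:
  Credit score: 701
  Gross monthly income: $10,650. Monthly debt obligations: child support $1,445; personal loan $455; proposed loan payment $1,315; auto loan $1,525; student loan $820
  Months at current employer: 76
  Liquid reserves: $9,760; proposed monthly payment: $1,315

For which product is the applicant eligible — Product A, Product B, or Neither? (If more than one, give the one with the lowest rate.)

Total debts = (1,445 + 455 + 1,315 + 1,525 + 820) = 5,560; DTI = 5,560/10,650 = 52.2%.
Reserves = 9,760/1,315 = 7.4 months.
Product A: score 701 ≥ 620; DTI 52.2% > 43%; employment 76 ≥ 12 mo → does not qualify.
Product B: score 701 ≥ 640; DTI 52.2% > 50%; reserves 7.4 < 9 mo → does not qualify.

Neither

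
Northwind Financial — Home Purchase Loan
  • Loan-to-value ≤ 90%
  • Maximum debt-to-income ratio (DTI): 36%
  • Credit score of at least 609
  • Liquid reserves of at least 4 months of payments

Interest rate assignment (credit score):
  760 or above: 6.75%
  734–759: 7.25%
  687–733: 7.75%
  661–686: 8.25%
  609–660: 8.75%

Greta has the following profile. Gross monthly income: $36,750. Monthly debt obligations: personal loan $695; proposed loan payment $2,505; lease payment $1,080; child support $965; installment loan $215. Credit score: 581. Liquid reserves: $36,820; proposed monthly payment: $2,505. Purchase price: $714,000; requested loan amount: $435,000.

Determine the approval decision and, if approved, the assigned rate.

Denied

Credit score 581 < 609 (below minimum)
Reserves: 36,820 ÷ 2,505 = 14.7 months (meets 4-month minimum)
LTV: 435,000 ÷ 714,000 = 60.9%, within 90% cap
Total monthly debts = (695 + 2,505 + 1,080 + 965 + 215) = 5,460. DTI: 5,460 ÷ 36,750 = 14.9%, within the 36% cap
Not all requirements met → denied.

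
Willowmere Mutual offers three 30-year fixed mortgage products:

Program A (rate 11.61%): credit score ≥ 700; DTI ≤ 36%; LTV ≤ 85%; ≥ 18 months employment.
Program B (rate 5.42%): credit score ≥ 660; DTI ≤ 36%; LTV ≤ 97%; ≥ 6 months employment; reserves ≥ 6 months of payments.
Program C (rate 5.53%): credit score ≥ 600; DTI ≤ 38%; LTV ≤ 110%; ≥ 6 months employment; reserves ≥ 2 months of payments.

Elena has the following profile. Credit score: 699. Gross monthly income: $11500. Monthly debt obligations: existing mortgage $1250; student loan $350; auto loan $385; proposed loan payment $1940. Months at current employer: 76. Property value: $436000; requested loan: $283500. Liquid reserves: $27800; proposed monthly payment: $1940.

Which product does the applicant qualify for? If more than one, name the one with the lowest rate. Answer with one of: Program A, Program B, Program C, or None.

Program B

Total debts = (1,250 + 350 + 385 + 1,940) = 3,925; DTI = 3,925/11,500 = 34.1%.
LTV = 283,500/436,000 = 65%.
Reserves = 27,800/1,940 = 14.3 months.
Program A: score 699 < 700; DTI 34.1% ≤ 36%; LTV 65% ≤ 85%; employment 76 ≥ 18 mo → does not qualify.
Program B: score 699 ≥ 660; DTI 34.1% ≤ 36%; LTV 65% ≤ 97%; employment 76 ≥ 6 mo; reserves 14.3 ≥ 6 mo → qualifies.
Program C: score 699 ≥ 600; DTI 34.1% ≤ 38%; LTV 65% ≤ 110%; employment 76 ≥ 6 mo; reserves 14.3 ≥ 2 mo → qualifies.
Qualifying: Program B, Program C. Lowest rate is 5.42% → Program B.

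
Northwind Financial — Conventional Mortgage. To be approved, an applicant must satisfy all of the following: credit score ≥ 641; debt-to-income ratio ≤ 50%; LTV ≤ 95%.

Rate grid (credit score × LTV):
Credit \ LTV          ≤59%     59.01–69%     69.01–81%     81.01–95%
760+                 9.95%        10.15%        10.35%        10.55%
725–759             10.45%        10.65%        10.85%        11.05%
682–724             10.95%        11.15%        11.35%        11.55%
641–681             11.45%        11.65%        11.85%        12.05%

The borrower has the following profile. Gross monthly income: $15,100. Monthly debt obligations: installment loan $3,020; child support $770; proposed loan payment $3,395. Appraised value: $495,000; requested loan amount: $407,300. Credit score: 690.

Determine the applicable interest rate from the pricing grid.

11.55%

Credit score 690 ≥ 641; Total monthly debts = (3,020 + 770 + 3,395) = 7,185. DTI: 7,185 ÷ 15,100 = 47.6%, within the 50% cap
LTV: 407,300 ÷ 495,000 = 82.3%, within 95% cap
Row: 690 falls in 682–724. Column: 82.3% falls in 81.01–95%. Rate = 11.55%.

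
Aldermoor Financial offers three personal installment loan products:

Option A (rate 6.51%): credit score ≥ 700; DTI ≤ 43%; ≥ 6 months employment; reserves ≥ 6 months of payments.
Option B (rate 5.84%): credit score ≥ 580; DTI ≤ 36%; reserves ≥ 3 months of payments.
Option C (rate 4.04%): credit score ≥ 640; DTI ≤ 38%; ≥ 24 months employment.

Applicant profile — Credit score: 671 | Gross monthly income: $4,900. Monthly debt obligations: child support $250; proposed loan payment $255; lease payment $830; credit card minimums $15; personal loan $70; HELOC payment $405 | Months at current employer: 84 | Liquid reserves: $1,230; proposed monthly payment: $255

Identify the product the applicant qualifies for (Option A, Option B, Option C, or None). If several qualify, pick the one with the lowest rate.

Option C

Total debts = (250 + 255 + 830 + 15 + 70 + 405) = 1,825; DTI = 1,825/4,900 = 37.2%.
Reserves = 1,230/255 = 4.8 months.
Option A: score 671 < 700; DTI 37.2% ≤ 43%; employment 84 ≥ 6 mo; reserves 4.8 < 6 mo → does not qualify.
Option B: score 671 ≥ 580; DTI 37.2% > 36%; reserves 4.8 ≥ 3 mo → does not qualify.
Option C: score 671 ≥ 640; DTI 37.2% ≤ 38%; employment 84 ≥ 24 mo → qualifies.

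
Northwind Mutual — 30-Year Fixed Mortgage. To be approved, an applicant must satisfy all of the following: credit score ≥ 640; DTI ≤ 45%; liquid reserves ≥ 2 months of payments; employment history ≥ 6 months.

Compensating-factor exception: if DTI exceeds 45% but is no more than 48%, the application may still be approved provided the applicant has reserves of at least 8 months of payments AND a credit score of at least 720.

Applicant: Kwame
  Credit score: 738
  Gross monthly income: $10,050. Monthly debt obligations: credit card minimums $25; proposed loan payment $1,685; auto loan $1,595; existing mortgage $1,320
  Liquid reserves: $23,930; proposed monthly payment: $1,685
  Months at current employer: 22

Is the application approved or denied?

Approved

Credit score 738 ≥ 640 (meets base)
Total debts = (25 + 1,685 + 1,595 + 1,320) = 4,625. DTI: 4,625 ÷ 10,050 = 46%, over the 45% base limit.
Reserves = 23,930/1,685 = 14.2 months ≥ 2
Employment 22 ≥ 6 months
46% falls in the override range (45%–48%), so the compensating-factor test applies.
Override check — reserves: 14.2 mo (ok); score: 738 (ok).
Both compensating conditions met → exception applies.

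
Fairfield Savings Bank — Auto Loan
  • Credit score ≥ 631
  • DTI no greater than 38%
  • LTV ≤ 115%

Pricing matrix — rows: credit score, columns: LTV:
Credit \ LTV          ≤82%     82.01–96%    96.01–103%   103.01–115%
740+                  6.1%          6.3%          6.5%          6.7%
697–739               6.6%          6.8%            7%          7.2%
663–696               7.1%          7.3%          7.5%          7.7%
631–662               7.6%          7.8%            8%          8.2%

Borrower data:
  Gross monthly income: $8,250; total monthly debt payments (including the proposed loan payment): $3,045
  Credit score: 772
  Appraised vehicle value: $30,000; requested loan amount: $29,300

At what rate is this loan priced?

Credit score 772 ≥ 631; DTI: 3,045 ÷ 8,250 = 36.9%, within the 38% cap
Loan-to-value = 29,300/30,000 = 97.7% — pass (115% max)
Credit 772 → row 740+; LTV 97.7% → column 96.01–103%. Grid cell → 6.5%.

6.5%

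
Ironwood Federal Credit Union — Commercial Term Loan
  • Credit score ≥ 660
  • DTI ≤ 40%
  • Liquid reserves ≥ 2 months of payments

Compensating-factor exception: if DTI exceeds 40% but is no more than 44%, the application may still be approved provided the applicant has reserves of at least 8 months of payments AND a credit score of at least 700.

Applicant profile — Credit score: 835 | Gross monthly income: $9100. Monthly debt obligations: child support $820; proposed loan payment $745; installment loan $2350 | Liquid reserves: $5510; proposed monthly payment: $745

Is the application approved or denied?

Denied

Credit score 835 ≥ 660 (meets base)
Total debts = (820 + 745 + 2,350) = 3,915. DTI = 3,915/9,100 = 43% > 40% — standard DTI limit exceeded.
Reserves: 5,510 ÷ 745 = 7.4 months (meets 2-month minimum)
DTI 43% is within the 40%–44% exception band; checking compensating factors.
Reserves 7.4 < 8 months; credit score 835 ≥ 700.
Compensating-factor requirement not fully met.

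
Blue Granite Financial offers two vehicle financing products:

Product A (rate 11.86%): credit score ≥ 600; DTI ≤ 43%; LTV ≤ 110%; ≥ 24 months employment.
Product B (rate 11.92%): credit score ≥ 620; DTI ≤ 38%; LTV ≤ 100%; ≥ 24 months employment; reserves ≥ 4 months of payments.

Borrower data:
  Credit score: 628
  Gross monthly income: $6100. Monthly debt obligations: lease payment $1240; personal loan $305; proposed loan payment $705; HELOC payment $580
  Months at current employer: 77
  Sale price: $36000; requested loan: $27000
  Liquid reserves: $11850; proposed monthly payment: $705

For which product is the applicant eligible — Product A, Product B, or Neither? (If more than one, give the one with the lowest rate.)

Total debts = (1,240 + 305 + 705 + 580) = 2,830; DTI = 2,830/6,100 = 46.4%.
LTV = 27,000/36,000 = 75%.
Reserves = 11,850/705 = 16.8 months.
Product A: score 628 ≥ 600; DTI 46.4% > 43%; LTV 75% ≤ 110%; employment 77 ≥ 24 mo → does not qualify.
Product B: score 628 ≥ 620; DTI 46.4% > 38%; LTV 75% ≤ 100%; employment 77 ≥ 24 mo; reserves 16.8 ≥ 4 mo → does not qualify.

Neither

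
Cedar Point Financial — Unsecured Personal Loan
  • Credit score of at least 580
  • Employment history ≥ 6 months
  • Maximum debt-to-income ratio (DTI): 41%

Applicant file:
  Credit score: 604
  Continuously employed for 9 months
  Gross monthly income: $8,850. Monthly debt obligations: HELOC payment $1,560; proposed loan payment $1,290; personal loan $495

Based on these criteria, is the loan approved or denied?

Credit score 604 ≥ 580 (meets)
Employment 9 ≥ 6 months
Total monthly debts = (1,560 + 1,290 + 495) = 3,345. Debt-to-income = 3,345/8,850 = 37.8% — meets 41% limit
All criteria satisfied.

Approved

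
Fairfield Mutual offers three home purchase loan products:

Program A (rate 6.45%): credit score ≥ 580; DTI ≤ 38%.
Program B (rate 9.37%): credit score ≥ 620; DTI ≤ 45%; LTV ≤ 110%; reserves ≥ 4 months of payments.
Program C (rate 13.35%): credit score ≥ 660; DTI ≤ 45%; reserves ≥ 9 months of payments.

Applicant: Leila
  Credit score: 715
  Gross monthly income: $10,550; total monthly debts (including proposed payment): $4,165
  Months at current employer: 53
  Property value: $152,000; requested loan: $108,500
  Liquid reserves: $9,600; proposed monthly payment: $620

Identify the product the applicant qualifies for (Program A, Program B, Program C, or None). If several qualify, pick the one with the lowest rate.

Program B

DTI = 4,165/10,550 = 39.5%.
LTV = 108,500/152,000 = 71.4%.
Reserves = 9,600/620 = 15.5 months.
Program A: score 715 ≥ 580; DTI 39.5% > 38% → does not qualify.
Program B: score 715 ≥ 620; DTI 39.5% ≤ 45%; LTV 71.4% ≤ 110%; reserves 15.5 ≥ 4 mo → qualifies.
Program C: score 715 ≥ 660; DTI 39.5% ≤ 45%; reserves 15.5 ≥ 9 mo → qualifies.
Qualifying: Program B, Program C. Lowest rate is 9.37% → Program B.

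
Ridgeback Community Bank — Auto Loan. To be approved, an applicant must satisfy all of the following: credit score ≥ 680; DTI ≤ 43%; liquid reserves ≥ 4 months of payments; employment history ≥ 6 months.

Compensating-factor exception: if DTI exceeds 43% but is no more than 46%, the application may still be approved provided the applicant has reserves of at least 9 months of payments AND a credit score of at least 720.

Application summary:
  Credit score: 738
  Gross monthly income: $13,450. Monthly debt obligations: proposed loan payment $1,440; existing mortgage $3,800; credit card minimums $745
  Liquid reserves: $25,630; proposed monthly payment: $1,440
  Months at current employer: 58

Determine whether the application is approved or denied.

Credit score 738 ≥ 680 (meets base)
Total debts = (1,440 + 3,800 + 745) = 5,985. DTI = 5,985/13,450 = 44.5% > 43% — standard DTI limit exceeded.
Liquid reserves cover 25,630/1,440 = 17.8 months — ≥ 4 required
Employment 58 ≥ 6 months
44.5% falls in the override range (43%–46%), so the compensating-factor test applies.
Reserves 17.8 ≥ 9 months; credit score 738 ≥ 720.
Both override conditions satisfied; DTI exception granted.

Approved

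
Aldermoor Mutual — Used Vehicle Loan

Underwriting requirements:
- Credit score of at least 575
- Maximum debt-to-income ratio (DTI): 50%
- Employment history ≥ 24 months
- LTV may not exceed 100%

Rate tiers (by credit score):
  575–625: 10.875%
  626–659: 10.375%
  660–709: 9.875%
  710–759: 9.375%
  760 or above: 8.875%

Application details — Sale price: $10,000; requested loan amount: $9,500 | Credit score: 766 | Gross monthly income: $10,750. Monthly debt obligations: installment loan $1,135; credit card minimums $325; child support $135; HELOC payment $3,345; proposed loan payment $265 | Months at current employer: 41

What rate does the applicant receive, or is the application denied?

Credit score 766 ≥ 575 (meets minimum)
Employment 41 ≥ 24 months
LTV: 9,500 ÷ 10,000 = 95%, within 100% cap
Total monthly debts = (1,135 + 325 + 135 + 3,345 + 265) = 5,205. DTI = 5,205/10,750 = 48.4% ≤ 50%
All requirements met. Score 766 falls in the 760 or above tier → 8.875%.

Approved at 8.875%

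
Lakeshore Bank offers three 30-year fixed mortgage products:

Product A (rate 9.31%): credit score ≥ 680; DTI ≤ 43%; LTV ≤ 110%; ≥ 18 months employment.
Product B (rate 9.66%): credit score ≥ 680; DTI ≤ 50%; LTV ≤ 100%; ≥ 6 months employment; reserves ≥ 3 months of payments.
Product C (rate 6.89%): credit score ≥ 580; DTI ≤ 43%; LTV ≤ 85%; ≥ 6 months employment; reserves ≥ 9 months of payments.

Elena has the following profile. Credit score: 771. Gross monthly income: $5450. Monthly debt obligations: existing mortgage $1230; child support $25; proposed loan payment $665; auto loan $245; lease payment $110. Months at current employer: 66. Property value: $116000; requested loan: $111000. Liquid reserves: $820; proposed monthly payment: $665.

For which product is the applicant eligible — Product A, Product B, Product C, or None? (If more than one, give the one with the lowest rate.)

Total debts = (1,230 + 25 + 665 + 245 + 110) = 2,275; DTI = 2,275/5,450 = 41.7%.
LTV = 111,000/116,000 = 95.7%.
Reserves = 820/665 = 1.2 months.
Product A: score 771 ≥ 680; DTI 41.7% ≤ 43%; LTV 95.7% ≤ 110%; employment 66 ≥ 18 mo → qualifies.
Product B: score 771 ≥ 680; DTI 41.7% ≤ 50%; LTV 95.7% ≤ 100%; employment 66 ≥ 6 mo; reserves 1.2 < 3 mo → does not qualify.
Product C: score 771 ≥ 580; DTI 41.7% ≤ 43%; LTV 95.7% > 85%; employment 66 ≥ 6 mo; reserves 1.2 < 9 mo → does not qualify.

Product A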